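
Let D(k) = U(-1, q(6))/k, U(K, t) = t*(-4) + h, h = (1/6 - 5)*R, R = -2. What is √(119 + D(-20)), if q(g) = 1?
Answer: √106845/30 ≈ 10.896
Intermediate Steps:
h = 29/3 (h = (1/6 - 5)*(-2) = (1*(⅙) - 5)*(-2) = (⅙ - 5)*(-2) = -29/6*(-2) = 29/3 ≈ 9.6667)
U(K, t) = 29/3 - 4*t (U(K, t) = t*(-4) + 29/3 = -4*t + 29/3 = 29/3 - 4*t)
D(k) = 17/(3*k) (D(k) = (29/3 - 4*1)/k = (29/3 - 4)/k = 17/(3*k))
√(119 + D(-20)) = √(119 + (17/3)/(-20)) = √(119 + (17/3)*(-1/20)) = √(119 - 17/60) = √(7123/60) = √106845/30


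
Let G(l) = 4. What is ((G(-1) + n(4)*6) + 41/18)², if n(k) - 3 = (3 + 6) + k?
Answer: 3389281/324 ≈ 10461.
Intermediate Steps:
n(k) = 12 + k (n(k) = 3 + ((3 + 6) + k) = 3 + (9 + k) = 12 + k)
((G(-1) + n(4)*6) + 41/18)² = ((4 + (12 + 4)*6) + 41/18)² = ((4 + 16*6) + 41*(1/18))² = ((4 + 96) + 41/18)² = (100 + 41/18)² = (1841/18)² = 3389281/324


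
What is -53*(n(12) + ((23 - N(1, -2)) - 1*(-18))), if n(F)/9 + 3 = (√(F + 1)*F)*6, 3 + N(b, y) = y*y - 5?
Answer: -954 - 34344*√13 ≈ -1.2478e+5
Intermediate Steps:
N(b, y) = -8 + y² (N(b, y) = -3 + (y*y - 5) = -3 + (y² - 5) = -3 + (-5 + y²) = -8 + y²)
n(F) = -27 + 54*F*√(1 + F) (n(F) = -27 + 9*((√(F + 1)*F)*6) = -27 + 9*((√(1 + F)*F)*6) = -27 + 9*((F*√(1 + F))*6) = -27 + 9*(6*F*√(1 + F)) = -27 + 54*F*√(1 + F))
-53*(n(12) + ((23 - N(1, -2)) - 1*(-18))) = -53*((-27 + 54*12*√(1 + 12)) + ((23 - (-8 + (-2)²)) - 1*(-18))) = -53*((-27 + 54*12*√13) + ((23 - (-8 + 4)) + 18)) = -53*((-27 + 648*√13) + ((23 - 1*(-4)) + 18)) = -53*((-27 + 648*√13) + ((23 + 4) + 18)) = -53*((-27 + 648*√13) + (27 + 18)) = -53*((-27 + 648*√13) + 45) = -53*(18 + 648*√13) = -954 - 34344*√13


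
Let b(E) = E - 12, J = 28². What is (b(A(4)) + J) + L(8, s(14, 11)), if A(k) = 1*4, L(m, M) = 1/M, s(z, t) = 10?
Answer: 7761/10 ≈ 776.10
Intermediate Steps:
A(k) = 4
J = 784
b(E) = -12 + E
(b(A(4)) + J) + L(8, s(14, 11)) = ((-12 + 4) + 784) + 1/10 = (-8 + 784) + ⅒ = 776 + ⅒ = 7761/10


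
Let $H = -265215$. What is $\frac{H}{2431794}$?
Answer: $- \frac{88405}{810598} \approx -0.10906$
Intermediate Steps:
$\frac{H}{2431794} = - \frac{265215}{2431794} = \left(-265215\right) \frac{1}{2431794} = - \frac{88405}{810598}$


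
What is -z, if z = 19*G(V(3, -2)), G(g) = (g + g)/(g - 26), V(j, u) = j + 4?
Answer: 14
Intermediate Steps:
V(j, u) = 4 + j
G(g) = 2*g/(-26 + g) (G(g) = (2*g)/(-26 + g) = 2*g/(-26 + g))
z = -14 (z = 19*(2*(4 + 3)/(-26 + (4 + 3))) = 19*(2*7/(-26 + 7)) = 19*(2*7/(-19)) = 19*(2*7*(-1/19)) = 19*(-14/19) = -14)
-z = -1*(-14) = 14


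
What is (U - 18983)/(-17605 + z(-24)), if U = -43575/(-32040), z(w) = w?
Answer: 40544783/37655544 ≈ 1.0767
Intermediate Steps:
U = 2905/2136 (U = -43575*(-1/32040) = 2905/2136 ≈ 1.3600)
(U - 18983)/(-17605 + z(-24)) = (2905/2136 - 18983)/(-17605 - 24) = -40544783/2136/(-17629) = -40544783/2136*(-1/17629) = 40544783/37655544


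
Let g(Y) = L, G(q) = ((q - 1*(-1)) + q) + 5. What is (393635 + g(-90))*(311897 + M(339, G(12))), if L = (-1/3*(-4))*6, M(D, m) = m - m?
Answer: 122776070771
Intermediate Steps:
G(q) = 6 + 2*q (G(q) = ((q + 1) + q) + 5 = ((1 + q) + q) + 5 = (1 + 2*q) + 5 = 6 + 2*q)
M(D, m) = 0
L = 8 (L = (-1*1/3*(-4))*6 = -1/3*(-4)*6 = (4/3)*6 = 8)
g(Y) = 8
(393635 + g(-90))*(311897 + M(339, G(12))) = (393635 + 8)*(311897 + 0) = 393643*311897 = 122776070771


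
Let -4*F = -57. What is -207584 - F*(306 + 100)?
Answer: -426739/2 ≈ -2.1337e+5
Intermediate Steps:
F = 57/4 (F = -¼*(-57) = 57/4 ≈ 14.250)
-207584 - F*(306 + 100) = -207584 - 57*(306 + 100)/4 = -207584 - 57*406/4 = -207584 - 1*11571/2 = -207584 - 11571/2 = -426739/2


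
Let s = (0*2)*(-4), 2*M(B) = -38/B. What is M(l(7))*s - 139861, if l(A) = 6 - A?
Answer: -139861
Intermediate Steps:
M(B) = -19/B (M(B) = (-38/B)/2 = -19/B)
s = 0 (s = 0*(-4) = 0)
M(l(7))*s - 139861 = -19/(6 - 1*7)*0 - 139861 = -19/(6 - 7)*0 - 139861 = -19/(-1)*0 - 139861 = -19*(-1)*0 - 139861 = 19*0 - 139861 = 0 - 139861 = -139861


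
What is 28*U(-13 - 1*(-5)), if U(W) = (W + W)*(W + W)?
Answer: 7168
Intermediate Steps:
U(W) = 4*W**2 (U(W) = (2*W)*(2*W) = 4*W**2)
28*U(-13 - 1*(-5)) = 28*(4*(-13 - 1*(-5))**2) = 28*(4*(-13 + 5)**2) = 28*(4*(-8)**2) = 28*(4*64) = 28*256 = 7168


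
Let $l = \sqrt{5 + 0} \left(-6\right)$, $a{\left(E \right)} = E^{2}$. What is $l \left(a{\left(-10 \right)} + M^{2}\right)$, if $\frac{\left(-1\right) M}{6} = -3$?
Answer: $- 2544 \sqrt{5} \approx -5688.6$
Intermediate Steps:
$M = 18$ ($M = \left(-6\right) \left(-3\right) = 18$)
$l = - 6 \sqrt{5}$ ($l = \sqrt{5} \left(-6\right) = - 6 \sqrt{5} \approx -13.416$)
$l \left(a{\left(-10 \right)} + M^{2}\right) = - 6 \sqrt{5} \left(\left(-10\right)^{2} + 18^{2}\right) = - 6 \sqrt{5} \left(100 + 324\right) = - 6 \sqrt{5} \cdot 424 = - 2544 \sqrt{5}$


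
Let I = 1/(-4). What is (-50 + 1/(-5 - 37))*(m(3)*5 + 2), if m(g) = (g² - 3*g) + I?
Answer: -2101/56 ≈ -37.518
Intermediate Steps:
I = -¼ ≈ -0.25000
m(g) = -¼ + g² - 3*g (m(g) = (g² - 3*g) - ¼ = -¼ + g² - 3*g)
(-50 + 1/(-5 - 37))*(m(3)*5 + 2) = (-50 + 1/(-5 - 37))*((-¼ + 3² - 3*3)*5 + 2) = (-50 + 1/(-42))*((-¼ + 9 - 9)*5 + 2) = (-50 - 1/42)*(-¼*5 + 2) = -2101*(-5/4 + 2)/42 = -2101/42*¾ = -2101/56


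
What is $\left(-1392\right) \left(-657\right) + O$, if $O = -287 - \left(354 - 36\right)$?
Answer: $913939$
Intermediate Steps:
$O = -605$ ($O = -287 - \left(354 - 36\right) = -287 - 318 = -605$)
$\left(-1392\right) \left(-657\right) + O = \left(-1392\right) \left(-657\right) - 605 = 914544 - 605 = 913939$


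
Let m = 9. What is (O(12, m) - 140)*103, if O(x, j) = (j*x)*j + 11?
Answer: 86829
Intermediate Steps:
O(x, j) = 11 + x*j² (O(x, j) = x*j² + 11 = 11 + x*j²)
(O(12, m) - 140)*103 = ((11 + 12*9²) - 140)*103 = ((11 + 12*81) - 140)*103 = ((11 + 972) - 140)*103 = (983 - 140)*103 = 843*103 = 86829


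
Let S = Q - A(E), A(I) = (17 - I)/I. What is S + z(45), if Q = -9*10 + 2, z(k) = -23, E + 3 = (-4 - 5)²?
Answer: -8597/78 ≈ -110.22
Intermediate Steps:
E = 78 (E = -3 + (-4 - 5)² = -3 + (-9)² = -3 + 81 = 78)
A(I) = (17 - I)/I
Q = -88 (Q = -90 + 2 = -88)
S = -6803/78 (S = -88 - (17 - 1*78)/78 = -88 - (17 - 78)/78 = -88 - (-61)/78 = -88 - 1*(-61/78) = -88 + 61/78 = -6803/78 ≈ -87.218)
S + z(45) = -6803/78 - 23 = -8597/78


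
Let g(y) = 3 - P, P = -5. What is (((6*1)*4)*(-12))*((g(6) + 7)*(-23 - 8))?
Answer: 133920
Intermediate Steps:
g(y) = 8 (g(y) = 3 - 1*(-5) = 3 + 5 = 8)
(((6*1)*4)*(-12))*((g(6) + 7)*(-23 - 8)) = (((6*1)*4)*(-12))*((8 + 7)*(-23 - 8)) = ((6*4)*(-12))*(15*(-31)) = (24*(-12))*(-465) = -288*(-465) = 133920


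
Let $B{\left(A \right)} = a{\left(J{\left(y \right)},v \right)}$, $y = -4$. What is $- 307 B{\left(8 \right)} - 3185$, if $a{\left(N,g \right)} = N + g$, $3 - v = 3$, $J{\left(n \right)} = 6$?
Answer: $-5027$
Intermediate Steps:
$v = 0$ ($v = 3 - 3 = 0$)
$B{\left(A \right)} = 6$ ($B{\left(A \right)} = 6 + 0 = 6$)
$- 307 B{\left(8 \right)} - 3185 = \left(-307\right) 6 - 3185 = -1842 - 3185 = -5027$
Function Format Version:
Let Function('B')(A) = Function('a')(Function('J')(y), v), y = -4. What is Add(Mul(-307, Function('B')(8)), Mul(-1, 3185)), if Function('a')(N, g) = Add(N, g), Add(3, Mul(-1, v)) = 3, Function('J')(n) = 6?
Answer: -5027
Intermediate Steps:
v = 0 (v = Add(3, Mul(-1, 3)) = Add(3, -3) = 0)
Function('B')(A) = 6 (Function('B')(A) = Add(6, 0) = 6)
Add(Mul(-307, Function('B')(8)), Mul(-1, 3185)) = Add(Mul(-307, 6), Mul(-1, 3185)) = Add(-1842, -3185) = -5027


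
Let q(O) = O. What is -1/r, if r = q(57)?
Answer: -1/57 ≈ -0.017544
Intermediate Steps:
r = 57
-1/r = -1/57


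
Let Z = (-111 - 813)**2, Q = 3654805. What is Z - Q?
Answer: -2801029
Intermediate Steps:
Z = 853776 (Z = (-924)**2 = 853776)
Z - Q = 853776 - 1*3654805 = 853776 - 3654805 = -2801029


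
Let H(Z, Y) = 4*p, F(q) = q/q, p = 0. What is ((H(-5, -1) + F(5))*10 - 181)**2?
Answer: 29241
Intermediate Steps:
F(q) = 1
H(Z, Y) = 0 (H(Z, Y) = 4*0 = 0)
((H(-5, -1) + F(5))*10 - 181)**2 = ((0 + 1)*10 - 181)**2 = (1*10 - 181)**2 = (10 - 181)**2 = (-171)**2 = 29241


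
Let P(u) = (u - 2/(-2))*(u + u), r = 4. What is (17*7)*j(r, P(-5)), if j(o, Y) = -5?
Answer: -595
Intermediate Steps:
P(u) = 2*u*(1 + u) (P(u) = (u - 2*(-1/2))*(2*u) = (u + 1)*(2*u) = (1 + u)*(2*u) = 2*u*(1 + u))
(17*7)*j(r, P(-5)) = (17*7)*(-5) = 119*(-5) = -595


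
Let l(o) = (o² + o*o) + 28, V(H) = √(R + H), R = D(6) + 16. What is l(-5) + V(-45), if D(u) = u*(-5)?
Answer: 78 + I*√59 ≈ 78.0 + 7.6811*I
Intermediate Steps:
D(u) = -5*u
R = -14 (R = -5*6 + 16 = -30 + 16 = -14)
V(H) = √(-14 + H)
l(o) = 28 + 2*o² (l(o) = (o² + o²) + 28 = 2*o² + 28 = 28 + 2*o²)
l(-5) + V(-45) = (28 + 2*(-5)²) + √(-14 - 45) = (28 + 2*25) + √(-59) = (28 + 50) + I*√59 = 78 + I*√59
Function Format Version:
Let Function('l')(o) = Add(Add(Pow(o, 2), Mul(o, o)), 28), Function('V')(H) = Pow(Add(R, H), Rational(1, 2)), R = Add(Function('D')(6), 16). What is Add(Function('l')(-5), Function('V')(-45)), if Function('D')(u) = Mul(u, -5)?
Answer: Add(78, Mul(I, Pow(59, Rational(1, 2)))) ≈ Add(78.000, Mul(7.6811, I))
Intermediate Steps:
Function('D')(u) = Mul(-5, u)
R = -14 (R = Add(Mul(-5, 6), 16) = Add(-30, 16) = -14)
Function('V')(H) = Pow(Add(-14, H), Rational(1, 2))
Function('l')(o) = Add(28, Mul(2, Pow(o, 2))) (Function('l')(o) = Add(Add(Pow(o, 2), Pow(o, 2)), 28) = Add(Mul(2, Pow(o, 2)), 28) = Add(28, Mul(2, Pow(o, 2))))
Add(Function('l')(-5), Function('V')(-45)) = Add(Add(28, Mul(2, Pow(-5, 2))), Pow(Add(-14, -45), Rational(1, 2))) = Add(Add(28, Mul(2, 25)), Pow(-59, Rational(1, 2))) = Add(Add(28, 50), Mul(I, Pow(59, Rational(1, 2)))) = Add(78, Mul(I, Pow(59, Rational(1, 2))))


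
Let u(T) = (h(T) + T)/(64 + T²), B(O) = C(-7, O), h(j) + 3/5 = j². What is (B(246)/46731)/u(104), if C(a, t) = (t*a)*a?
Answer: 218579200/850457469 ≈ 0.25701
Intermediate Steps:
h(j) = -⅗ + j²
C(a, t) = t*a² (C(a, t) = (a*t)*a = t*a²)
B(O) = 49*O (B(O) = O*(-7)² = O*49 = 49*O)
u(T) = (-⅗ + T + T²)/(64 + T²) (u(T) = ((-⅗ + T²) + T)/(64 + T²) = (-⅗ + T + T²)/(64 + T²))
(B(246)/46731)/u(104) = ((49*246)/46731)/(((-⅗ + 104 + 104²)/(64 + 104²))) = (12054*(1/46731))/(((-⅗ + 104 + 10816)/(64 + 10816))) = 4018/(15577*(((54597/5)/10880))) = 4018/(15577*(((1/10880)*(54597/5)))) = 4018/(15577*(54597/54400)) = (4018/15577)*(54400/54597) = 218579200/850457469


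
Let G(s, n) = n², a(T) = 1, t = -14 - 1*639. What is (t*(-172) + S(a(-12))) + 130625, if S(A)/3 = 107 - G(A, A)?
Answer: 243259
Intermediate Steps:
t = -653 (t = -14 - 639 = -653)
S(A) = 321 - 3*A² (S(A) = 3*(107 - A²) = 321 - 3*A²)
(t*(-172) + S(a(-12))) + 130625 = (-653*(-172) + (321 - 3*1²)) + 130625 = (112316 + (321 - 3*1)) + 130625 = (112316 + (321 - 3)) + 130625 = (112316 + 318) + 130625 = 112634 + 130625 = 243259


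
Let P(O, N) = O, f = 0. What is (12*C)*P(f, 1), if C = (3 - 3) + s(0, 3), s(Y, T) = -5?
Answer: 0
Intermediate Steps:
C = -5 (C = (3 - 3) - 5 = 0 - 5 = -5)
(12*C)*P(f, 1) = (12*(-5))*0 = -60*0 = 0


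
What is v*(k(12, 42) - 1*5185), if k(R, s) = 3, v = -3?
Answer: 15546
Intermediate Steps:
v*(k(12, 42) - 1*5185) = -3*(3 - 1*5185) = -3*(3 - 5185) = -3*(-5182) = 15546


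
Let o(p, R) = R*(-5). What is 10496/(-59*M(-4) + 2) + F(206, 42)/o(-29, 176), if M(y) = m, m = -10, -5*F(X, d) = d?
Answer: 1443977/81400 ≈ 17.739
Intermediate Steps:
F(X, d) = -d/5
M(y) = -10
o(p, R) = -5*R
10496/(-59*M(-4) + 2) + F(206, 42)/o(-29, 176) = 10496/(-59*(-10) + 2) + (-⅕*42)/((-5*176)) = 10496/(590 + 2) - 42/5/(-880) = 10496/592 - 42/5*(-1/880) = 10496*(1/592) + 21/2200 = 656/37 + 21/2200 = 1443977/81400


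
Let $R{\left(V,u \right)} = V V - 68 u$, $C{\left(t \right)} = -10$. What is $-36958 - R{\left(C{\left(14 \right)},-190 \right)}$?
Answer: $-49978$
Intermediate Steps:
$R{\left(V,u \right)} = V^{2} - 68 u$
$-36958 - R{\left(C{\left(14 \right)},-190 \right)} = -36958 - \left(\left(-10\right)^{2} - -12920\right) = -36958 - \left(100 + 12920\right) = -36958 - 13020 = -49978$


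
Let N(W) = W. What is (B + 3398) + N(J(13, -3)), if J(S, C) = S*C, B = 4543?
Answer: 7902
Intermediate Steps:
J(S, C) = C*S
(B + 3398) + N(J(13, -3)) = (4543 + 3398) - 3*13 = 7941 - 39 = 7902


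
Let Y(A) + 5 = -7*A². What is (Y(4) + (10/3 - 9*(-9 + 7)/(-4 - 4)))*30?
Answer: -6955/2 ≈ -3477.5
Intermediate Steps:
Y(A) = -5 - 7*A²
(Y(4) + (10/3 - 9*(-9 + 7)/(-4 - 4)))*30 = ((-5 - 7*4²) + (10/3 - 9*(-9 + 7)/(-4 - 4)))*30 = ((-5 - 7*16) + (10*(⅓) - 9/((-8/(-2)))))*30 = ((-5 - 112) + (10/3 - 9/((-8*(-½)))))*30 = (-117 + (10/3 - 9/4))*30 = (-117 + 13/12)*30 = -1391/12*30 = -6955/2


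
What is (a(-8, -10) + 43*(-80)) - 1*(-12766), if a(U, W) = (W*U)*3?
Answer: 9566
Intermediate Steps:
a(U, W) = 3*U*W (a(U, W) = (U*W)*3 = 3*U*W)
(a(-8, -10) + 43*(-80)) - 1*(-12766) = (3*(-8)*(-10) + 43*(-80)) - 1*(-12766) = (240 - 3440) + 12766 = -3200 + 12766 = 9566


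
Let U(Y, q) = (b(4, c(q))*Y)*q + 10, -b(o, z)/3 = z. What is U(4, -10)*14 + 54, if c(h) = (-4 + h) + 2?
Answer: -19966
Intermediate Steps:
c(h) = -2 + h
b(o, z) = -3*z
U(Y, q) = 10 + Y*q*(6 - 3*q) (U(Y, q) = ((-3*(-2 + q))*Y)*q + 10 = ((6 - 3*q)*Y)*q + 10 = (Y*(6 - 3*q))*q + 10 = Y*q*(6 - 3*q) + 10 = 10 + Y*q*(6 - 3*q))
U(4, -10)*14 + 54 = (10 + 3*4*(-10)*(2 - 1*(-10)))*14 + 54 = (10 + 3*4*(-10)*(2 + 10))*14 + 54 = (10 + 3*4*(-10)*12)*14 + 54 = (10 - 1440)*14 + 54 = -1430*14 + 54 = -20020 + 54 = -19966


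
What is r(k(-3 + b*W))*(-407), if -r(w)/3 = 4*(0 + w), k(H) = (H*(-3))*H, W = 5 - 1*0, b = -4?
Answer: -7750908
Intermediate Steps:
W = 5 (W = 5 + 0 = 5)
k(H) = -3*H² (k(H) = (-3*H)*H = -3*H²)
r(w) = -12*w (r(w) = -12*(0 + w) = -12*w)
r(k(-3 + b*W))*(-407) = -(-36)*(-3 - 4*5)²*(-407) = -(-36)*(-3 - 20)²*(-407) = -(-36)*(-23)²*(-407) = -(-36)*529*(-407) = -12*(-1587)*(-407) = 19044*(-407) = -7750908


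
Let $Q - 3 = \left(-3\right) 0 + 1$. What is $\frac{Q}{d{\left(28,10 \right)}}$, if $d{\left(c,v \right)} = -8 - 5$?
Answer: $- \frac{4}{13} \approx -0.30769$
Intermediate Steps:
$d{\left(c,v \right)} = -13$ ($d{\left(c,v \right)} = -8 - 5 = -13$)
$Q = 4$ ($Q = 3 + \left(\left(-3\right) 0 + 1\right) = 3 + \left(0 + 1\right) = 3 + 1 = 4$)
$\frac{Q}{d{\left(28,10 \right)}} = \frac{4}{-13} = 4 \left(- \frac{1}{13}\right) = - \frac{4}{13}$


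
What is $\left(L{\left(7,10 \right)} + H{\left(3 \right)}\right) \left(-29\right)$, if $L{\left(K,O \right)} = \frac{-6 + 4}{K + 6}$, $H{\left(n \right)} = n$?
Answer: $- \frac{1073}{13} \approx -82.538$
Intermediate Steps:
$L{\left(K,O \right)} = - \frac{2}{6 + K}$
$\left(L{\left(7,10 \right)} + H{\left(3 \right)}\right) \left(-29\right) = \left(- \frac{2}{6 + 7} + 3\right) \left(-29\right) = \left(- \frac{2}{13} + 3\right) \left(-29\right) = \frac{37}{13} \left(-29\right) = - \frac{1073}{13}$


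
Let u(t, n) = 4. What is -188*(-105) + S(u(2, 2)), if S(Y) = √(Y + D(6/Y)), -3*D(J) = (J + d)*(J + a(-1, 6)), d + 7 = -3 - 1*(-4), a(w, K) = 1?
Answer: 19740 + √31/2 ≈ 19743.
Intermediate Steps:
d = -6 (d = -7 + (-3 - 1*(-4)) = -7 + (-3 + 4) = -7 + 1 = -6)
D(J) = -(1 + J)*(-6 + J)/3 (D(J) = -(J - 6)*(J + 1)/3 = -(-6 + J)*(1 + J)/3 = -(1 + J)*(-6 + J)/3)
S(Y) = √(2 + Y - 12/Y² + 10/Y) (S(Y) = √(Y + (2 - 36/Y²/3 + 5*(6/Y)/3)) = √(Y + (2 - 12/Y² + 10/Y)) = √(2 + Y - 12/Y² + 10/Y))
-188*(-105) + S(u(2, 2)) = -188*(-105) + √(2 + 4 - 12/4² + 10/4) = 19740 + √(2 + 4 - 12*1/16 + 10*(¼)) = 19740 + √(2 + 4 - ¾ + 5/2) = 19740 + √(31/4) = 19740 + √31/2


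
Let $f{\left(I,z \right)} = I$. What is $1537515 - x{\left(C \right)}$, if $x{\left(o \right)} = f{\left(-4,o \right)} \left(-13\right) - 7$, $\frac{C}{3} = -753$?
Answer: $1537470$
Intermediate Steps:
$C = -2259$ ($C = 3 \left(-753\right) = -2259$)
$x{\left(o \right)} = 45$ ($x{\left(o \right)} = \left(-4\right) \left(-13\right) - 7 = 52 - 7 = 45$)
$1537515 - x{\left(C \right)} = 1537515 - 45 = 1537470$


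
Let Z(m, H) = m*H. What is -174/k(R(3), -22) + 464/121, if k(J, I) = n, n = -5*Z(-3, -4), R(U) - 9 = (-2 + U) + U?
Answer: 8149/1210 ≈ 6.7347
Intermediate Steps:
Z(m, H) = H*m
R(U) = 7 + 2*U (R(U) = 9 + ((-2 + U) + U) = 9 + (-2 + 2*U) = 7 + 2*U)
n = -60 (n = -(-20)*(-3) = -5*12 = -60)
k(J, I) = -60
-174/k(R(3), -22) + 464/121 = -174/(-60) + 464/121 = -174*(-1/60) + 464*(1/121) = 29/10 + 464/121 = 8149/1210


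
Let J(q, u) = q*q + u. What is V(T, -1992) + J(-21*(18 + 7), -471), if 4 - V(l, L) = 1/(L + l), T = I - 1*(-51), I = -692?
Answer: 724491015/2633 ≈ 2.7516e+5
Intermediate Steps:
T = -641 (T = -692 - 1*(-51) = -692 + 51 = -641)
V(l, L) = 4 - 1/(L + l)
J(q, u) = u + q² (J(q, u) = q² + u = u + q²)
V(T, -1992) + J(-21*(18 + 7), -471) = (-1 + 4*(-1992) + 4*(-641))/(-1992 - 641) + (-471 + (-21*(18 + 7))²) = (-1 - 7968 - 2564)/(-2633) + (-471 + (-21*25)²) = -1/2633*(-10533) + (-471 + (-525)²) = 10533/2633 + (-471 + 275625) = 10533/2633 + 275154 = 724491015/2633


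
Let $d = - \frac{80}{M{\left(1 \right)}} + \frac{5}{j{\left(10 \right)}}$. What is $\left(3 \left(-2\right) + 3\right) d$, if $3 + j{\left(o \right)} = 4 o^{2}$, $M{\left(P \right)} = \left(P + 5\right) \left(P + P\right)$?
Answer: $\frac{7925}{397} \approx 19.962$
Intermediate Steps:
$M{\left(P \right)} = 2 P \left(5 + P\right)$ ($M{\left(P \right)} = \left(5 + P\right) 2 P = 2 P \left(5 + P\right)$)
$j{\left(o \right)} = -3 + 4 o^{2}$
$d = - \frac{7925}{1191}$ ($d = - \frac{80}{2 \cdot 1 \left(5 + 1\right)} + \frac{5}{-3 + 4 \cdot 10^{2}} = - \frac{80}{2 \cdot 1 \cdot 6} + \frac{5}{-3 + 4 \cdot 100} = - \frac{80}{12} + \frac{5}{-3 + 400} = \left(-80\right) \frac{1}{12} + \frac{5}{397} = - \frac{20}{3} + 5 \cdot \frac{1}{397} = - \frac{20}{3} + \frac{5}{397} = - \frac{7925}{1191} \approx -6.6541$)
$\left(3 \left(-2\right) + 3\right) d = \left(3 \left(-2\right) + 3\right) \left(- \frac{7925}{1191}\right) = \left(-6 + 3\right) \left(- \frac{7925}{1191}\right) = \left(-3\right) \left(- \frac{7925}{1191}\right) = \frac{7925}{397}$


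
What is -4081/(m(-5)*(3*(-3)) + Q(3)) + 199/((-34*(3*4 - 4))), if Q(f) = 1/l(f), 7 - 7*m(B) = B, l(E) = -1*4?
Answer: 30993535/119408 ≈ 259.56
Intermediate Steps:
l(E) = -4
m(B) = 1 - B/7
Q(f) = -¼ (Q(f) = 1/(-4) = -¼)
-4081/(m(-5)*(3*(-3)) + Q(3)) + 199/((-34*(3*4 - 4))) = -4081/((1 - ⅐*(-5))*(3*(-3)) - ¼) + 199/((-34*(3*4 - 4))) = -4081/((1 + 5/7)*(-9) - ¼) + 199/((-34*(12 - 4))) = -4081/((12/7)*(-9) - ¼) + 199/((-34*8)) = -4081/(-108/7 - ¼) + 199/(-272) = -4081/(-439/28) + 199*(-1/272) = -4081*(-28/439) - 199/272 = 114268/439 - 199/272 = 30993535/119408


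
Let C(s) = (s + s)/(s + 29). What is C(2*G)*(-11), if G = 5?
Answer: -220/39 ≈ -5.6410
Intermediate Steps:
C(s) = 2*s/(29 + s) (C(s) = (2*s)/(29 + s) = 2*s/(29 + s))
C(2*G)*(-11) = (2*(2*5)/(29 + 2*5))*(-11) = (2*10/(29 + 10))*(-11) = (2*10/39)*(-11) = (2*10*(1/39))*(-11) = (20/39)*(-11) = -220/39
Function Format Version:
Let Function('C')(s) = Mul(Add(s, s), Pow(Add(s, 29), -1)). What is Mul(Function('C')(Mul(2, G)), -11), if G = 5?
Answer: Rational(-220, 39) ≈ -5.6410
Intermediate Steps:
Function('C')(s) = Mul(2, s, Pow(Add(29, s), -1)) (Function('C')(s) = Mul(Mul(2, s), Pow(Add(29, s), -1)) = Mul(2, s, Pow(Add(29, s), -1)))
Mul(Function('C')(Mul(2, G)), -11) = Mul(Mul(2, Mul(2, 5), Pow(Add(29, Mul(2, 5)), -1)), -11) = Mul(Mul(2, 10, Pow(Add(29, 10), -1)), -11) = Mul(Mul(2, 10, Pow(39, -1)), -11) = Mul(Mul(2, 10, Rational(1, 39)), -11) = Mul(Rational(20, 39), -11) = Rational(-220, 39)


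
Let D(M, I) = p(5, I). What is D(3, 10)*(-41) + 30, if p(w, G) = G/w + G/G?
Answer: -93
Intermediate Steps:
p(w, G) = 1 + G/w (p(w, G) = G/w + 1 = 1 + G/w)
D(M, I) = 1 + I/5 (D(M, I) = (I + 5)/5 = (5 + I)/5 = 1 + I/5)
D(3, 10)*(-41) + 30 = (1 + (⅕)*10)*(-41) + 30 = (1 + 2)*(-41) + 30 = 3*(-41) + 30 = -123 + 30 = -93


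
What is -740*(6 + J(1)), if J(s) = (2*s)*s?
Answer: -5920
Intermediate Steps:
J(s) = 2*s²
-740*(6 + J(1)) = -740*(6 + 2*1²) = -740*(6 + 2*1) = -740*(6 + 2) = -740*8 = -148*40 = -5920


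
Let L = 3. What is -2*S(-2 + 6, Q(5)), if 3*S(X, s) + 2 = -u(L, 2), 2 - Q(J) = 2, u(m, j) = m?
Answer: 10/3 ≈ 3.3333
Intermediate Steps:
Q(J) = 0 (Q(J) = 2 - 1*2 = 2 - 2 = 0)
S(X, s) = -5/3 (S(X, s) = -⅔ + (-1*3)/3 = -⅔ + (⅓)*(-3) = -⅔ - 1 = -5/3)
-2*S(-2 + 6, Q(5)) = -2*(-5/3) = 10/3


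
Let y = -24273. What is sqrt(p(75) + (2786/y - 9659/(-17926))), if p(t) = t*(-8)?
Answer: I*sqrt(12612912758989015638)/145039266 ≈ 24.486*I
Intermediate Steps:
p(t) = -8*t
sqrt(p(75) + (2786/y - 9659/(-17926))) = sqrt(-8*75 + (2786/(-24273) - 9659/(-17926))) = sqrt(-600 + (2786*(-1/24273) - 9659*(-1/17926))) = sqrt(-600 + (-2786/24273 + 9659/17926)) = sqrt(-600 + 184511071/435117798) = sqrt(-260886167729/435117798) = I*sqrt(12612912758989015638)/145039266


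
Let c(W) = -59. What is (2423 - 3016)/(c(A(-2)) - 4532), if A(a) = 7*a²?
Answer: 593/4591 ≈ 0.12917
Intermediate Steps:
(2423 - 3016)/(c(A(-2)) - 4532) = (2423 - 3016)/(-59 - 4532) = -593/(-4591) = -593*(-1/4591) = 593/4591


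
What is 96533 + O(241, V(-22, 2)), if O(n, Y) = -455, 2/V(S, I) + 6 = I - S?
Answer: 96078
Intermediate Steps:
V(S, I) = 2/(-6 + I - S) (V(S, I) = 2/(-6 + (I - S)) = 2/(-6 + I - S))
96533 + O(241, V(-22, 2)) = 96533 - 455 = 96078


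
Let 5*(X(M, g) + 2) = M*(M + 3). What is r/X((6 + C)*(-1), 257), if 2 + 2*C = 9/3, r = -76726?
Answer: -1534520/51 ≈ -30089.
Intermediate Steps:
C = 1/2 (C = -1 + (9/3)/2 = -1 + (9*(1/3))/2 = -1 + (1/2)*3 = -1 + 3/2 = 1/2 ≈ 0.50000)
X(M, g) = -2 + M*(3 + M)/5 (X(M, g) = -2 + (M*(M + 3))/5 = -2 + (M*(3 + M))/5 = -2 + M*(3 + M)/5)
r/X((6 + C)*(-1), 257) = -76726/(-2 + ((6 + 1/2)*(-1))**2/5 + 3*((6 + 1/2)*(-1))/5) = -76726/(-2 + ((13/2)*(-1))**2/5 + 3*((13/2)*(-1))/5) = -76726/(-2 + (-13/2)**2/5 + (3/5)*(-13/2)) = -76726/(-2 + (1/5)*(169/4) - 39/10) = -76726/(-2 + 169/20 - 39/10) = -76726/51/20 = -76726*20/51 = -1534520/51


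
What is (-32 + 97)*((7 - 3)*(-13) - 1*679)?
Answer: -47515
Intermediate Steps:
(-32 + 97)*((7 - 3)*(-13) - 1*679) = 65*(4*(-13) - 679) = 65*(-52 - 679) = 65*(-731) = -47515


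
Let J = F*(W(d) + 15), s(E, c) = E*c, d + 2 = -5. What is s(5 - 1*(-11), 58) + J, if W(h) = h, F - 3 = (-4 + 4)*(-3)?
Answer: 952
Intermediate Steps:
d = -7 (d = -2 - 5 = -7)
F = 3 (F = 3 + (-4 + 4)*(-3) = 3 + 0*(-3) = 3 + 0 = 3)
J = 24 (J = 3*(-7 + 15) = 3*8 = 24)
s(5 - 1*(-11), 58) + J = (5 - 1*(-11))*58 + 24 = (5 + 11)*58 + 24 = 16*58 + 24 = 928 + 24 = 952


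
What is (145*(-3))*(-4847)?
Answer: 2108445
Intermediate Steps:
(145*(-3))*(-4847) = -435*(-4847) = 2108445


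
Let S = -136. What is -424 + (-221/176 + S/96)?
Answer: -225283/528 ≈ -426.67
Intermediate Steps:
-424 + (-221/176 + S/96) = -424 + (-221/176 - 136/96) = -424 + (-221*1/176 - 136*1/96) = -424 + (-221/176 - 17/12) = -424 - 1411/528 = -225283/528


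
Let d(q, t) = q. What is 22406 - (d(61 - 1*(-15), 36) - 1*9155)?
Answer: 31485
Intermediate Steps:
22406 - (d(61 - 1*(-15), 36) - 1*9155) = 22406 - ((61 - 1*(-15)) - 1*9155) = 22406 - ((61 + 15) - 9155) = 22406 - (76 - 9155) = 22406 - 1*(-9079) = 22406 + 9079 = 31485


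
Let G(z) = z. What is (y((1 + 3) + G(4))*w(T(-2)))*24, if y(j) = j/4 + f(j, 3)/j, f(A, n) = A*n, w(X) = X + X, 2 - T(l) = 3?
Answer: -240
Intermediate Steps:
T(l) = -1 (T(l) = 2 - 1*3 = 2 - 3 = -1)
w(X) = 2*X
y(j) = 3 + j/4 (y(j) = j/4 + (j*3)/j = j*(¼) + (3*j)/j = j/4 + 3 = 3 + j/4)
(y((1 + 3) + G(4))*w(T(-2)))*24 = ((3 + ((1 + 3) + 4)/4)*(2*(-1)))*24 = ((3 + (4 + 4)/4)*(-2))*24 = ((3 + (¼)*8)*(-2))*24 = ((3 + 2)*(-2))*24 = (5*(-2))*24 = -10*24 = -240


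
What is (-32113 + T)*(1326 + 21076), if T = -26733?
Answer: -1318268092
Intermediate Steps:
(-32113 + T)*(1326 + 21076) = (-32113 - 26733)*(1326 + 21076) = -58846*22402 = -1318268092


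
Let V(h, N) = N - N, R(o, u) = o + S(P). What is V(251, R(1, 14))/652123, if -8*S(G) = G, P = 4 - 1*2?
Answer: 0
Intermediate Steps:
P = 2 (P = 4 - 2 = 2)
S(G) = -G/8
R(o, u) = -¼ + o (R(o, u) = o - ⅛*2 = o - ¼ = -¼ + o)
V(h, N) = 0
V(251, R(1, 14))/652123 = 0/652123 = 0*(1/652123) = 0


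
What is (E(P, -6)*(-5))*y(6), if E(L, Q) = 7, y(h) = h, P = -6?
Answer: -210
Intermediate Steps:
(E(P, -6)*(-5))*y(6) = (7*(-5))*6 = -35*6 = -210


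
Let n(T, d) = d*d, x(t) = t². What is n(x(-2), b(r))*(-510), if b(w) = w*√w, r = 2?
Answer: -4080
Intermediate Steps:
b(w) = w^(3/2)
n(T, d) = d²
n(x(-2), b(r))*(-510) = (2^(3/2))²*(-510) = (2*√2)²*(-510) = 8*(-510) = -4080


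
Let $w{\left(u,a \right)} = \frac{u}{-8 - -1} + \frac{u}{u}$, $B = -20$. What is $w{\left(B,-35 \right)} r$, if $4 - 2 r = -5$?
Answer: $\frac{243}{14} \approx 17.357$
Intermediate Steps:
$r = \frac{9}{2}$ ($r = 2 - - \frac{5}{2} = 2 + \frac{5}{2} = \frac{9}{2} \approx 4.5$)
$w{\left(u,a \right)} = 1 - \frac{u}{7}$ ($w{\left(u,a \right)} = \frac{u}{-8 + 1} + 1 = \frac{u}{-7} + 1 = u \left(- \frac{1}{7}\right) + 1 = - \frac{u}{7} + 1 = 1 - \frac{u}{7}$)
$w{\left(B,-35 \right)} r = \left(1 - - \frac{20}{7}\right) \frac{9}{2} = \left(1 + \frac{20}{7}\right) \frac{9}{2} = \frac{27}{7} \cdot \frac{9}{2} = \frac{243}{14}$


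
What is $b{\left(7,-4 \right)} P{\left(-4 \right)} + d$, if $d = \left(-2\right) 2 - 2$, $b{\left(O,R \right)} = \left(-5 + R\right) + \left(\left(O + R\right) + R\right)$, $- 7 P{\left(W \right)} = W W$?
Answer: $\frac{118}{7} \approx 16.857$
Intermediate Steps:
$P{\left(W \right)} = - \frac{W^{2}}{7}$ ($P{\left(W \right)} = - \frac{W W}{7} = - \frac{W^{2}}{7}$)
$b{\left(O,R \right)} = -5 + O + 3 R$ ($b{\left(O,R \right)} = \left(-5 + R\right) + \left(O + 2 R\right) = -5 + O + 3 R$)
$d = -6$ ($d = -4 - 2 = -6$)
$b{\left(7,-4 \right)} P{\left(-4 \right)} + d = \left(-5 + 7 + 3 \left(-4\right)\right) \left(- \frac{\left(-4\right)^{2}}{7}\right) - 6 = \left(-5 + 7 - 12\right) \left(\left(- \frac{1}{7}\right) 16\right) - 6 = \left(-10\right) \left(- \frac{16}{7}\right) - 6 = \frac{160}{7} - 6 = \frac{118}{7}$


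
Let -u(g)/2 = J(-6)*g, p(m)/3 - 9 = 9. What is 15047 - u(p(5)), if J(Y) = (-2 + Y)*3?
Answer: 12455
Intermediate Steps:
p(m) = 54 (p(m) = 27 + 3*9 = 27 + 27 = 54)
J(Y) = -6 + 3*Y
u(g) = 48*g (u(g) = -2*(-6 + 3*(-6))*g = -2*(-6 - 18)*g = -(-48)*g = 48*g)
15047 - u(p(5)) = 15047 - 48*54 = 15047 - 1*2592 = 15047 - 2592 = 12455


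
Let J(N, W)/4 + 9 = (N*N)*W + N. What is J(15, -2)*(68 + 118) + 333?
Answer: -330003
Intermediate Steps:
J(N, W) = -36 + 4*N + 4*W*N² (J(N, W) = -36 + 4*((N*N)*W + N) = -36 + 4*(N²*W + N) = -36 + 4*(W*N² + N) = -36 + 4*(N + W*N²) = -36 + (4*N + 4*W*N²) = -36 + 4*N + 4*W*N²)
J(15, -2)*(68 + 118) + 333 = (-36 + 4*15 + 4*(-2)*15²)*(68 + 118) + 333 = (-36 + 60 + 4*(-2)*225)*186 + 333 = (-36 + 60 - 1800)*186 + 333 = -1776*186 + 333 = -330336 + 333 = -330003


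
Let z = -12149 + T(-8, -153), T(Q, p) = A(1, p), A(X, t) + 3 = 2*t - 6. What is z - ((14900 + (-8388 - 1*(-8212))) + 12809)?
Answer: -39997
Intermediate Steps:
A(X, t) = -9 + 2*t (A(X, t) = -3 + (2*t - 6) = -3 + (-6 + 2*t) = -9 + 2*t)
T(Q, p) = -9 + 2*p
z = -12464 (z = -12149 + (-9 + 2*(-153)) = -12149 + (-9 - 306) = -12149 - 315 = -12464)
z - ((14900 + (-8388 - 1*(-8212))) + 12809) = -12464 - ((14900 + (-8388 - 1*(-8212))) + 12809) = -12464 - ((14900 + (-8388 + 8212)) + 12809) = -12464 - ((14900 - 176) + 12809) = -12464 - (14724 + 12809) = -12464 - 1*27533 = -12464 - 27533 = -39997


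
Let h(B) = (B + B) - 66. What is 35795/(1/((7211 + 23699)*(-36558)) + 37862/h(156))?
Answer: 1658393767889100/7130725761019 ≈ 232.57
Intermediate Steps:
h(B) = -66 + 2*B (h(B) = 2*B - 66 = -66 + 2*B)
35795/(1/((7211 + 23699)*(-36558)) + 37862/h(156)) = 35795/(1/((7211 + 23699)*(-36558)) + 37862/(-66 + 2*156)) = 35795/(-1/36558/30910 + 37862/(-66 + 312)) = 35795/((1/30910)*(-1/36558) + 37862/246) = 35795/(-1/1130007780 + 37862*(1/246)) = 35795/(-1/1130007780 + 18931/123) = 35795/(7130725761019/46330318980) = 35795*(46330318980/7130725761019) = 1658393767889100/7130725761019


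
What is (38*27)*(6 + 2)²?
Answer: 65664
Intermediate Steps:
(38*27)*(6 + 2)² = 1026*8² = 1026*64 = 65664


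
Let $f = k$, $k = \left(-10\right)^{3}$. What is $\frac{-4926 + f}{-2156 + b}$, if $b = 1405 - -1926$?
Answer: $- \frac{5926}{1175} \approx -5.0434$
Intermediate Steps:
$k = -1000$
$f = -1000$
$b = 3331$ ($b = 1405 + 1926 = 3331$)
$\frac{-4926 + f}{-2156 + b} = \frac{-4926 - 1000}{-2156 + 3331} = - \frac{5926}{1175}$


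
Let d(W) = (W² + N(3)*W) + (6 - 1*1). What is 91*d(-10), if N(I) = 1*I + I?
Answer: 4095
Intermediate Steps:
N(I) = 2*I (N(I) = I + I = 2*I)
d(W) = 5 + W² + 6*W (d(W) = (W² + (2*3)*W) + (6 - 1*1) = (W² + 6*W) + (6 - 1) = (W² + 6*W) + 5 = 5 + W² + 6*W)
91*d(-10) = 91*(5 + (-10)² + 6*(-10)) = 91*(5 + 100 - 60) = 91*45 = 4095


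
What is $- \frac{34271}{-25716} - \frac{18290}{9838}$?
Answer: $- \frac{66593771}{126497004} \approx -0.52645$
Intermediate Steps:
$- \frac{34271}{-25716} - \frac{18290}{9838} = \left(-34271\right) \left(- \frac{1}{25716}\right) - \frac{9145}{4919} = \frac{34271}{25716} - \frac{9145}{4919} = - \frac{66593771}{126497004}$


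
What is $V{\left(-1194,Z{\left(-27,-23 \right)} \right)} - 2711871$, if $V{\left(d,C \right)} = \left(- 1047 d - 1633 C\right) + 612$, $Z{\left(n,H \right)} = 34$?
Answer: $-1516663$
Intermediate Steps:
$V{\left(d,C \right)} = 612 - 1633 C - 1047 d$ ($V{\left(d,C \right)} = \left(- 1633 C - 1047 d\right) + 612 = 612 - 1633 C - 1047 d$)
$V{\left(-1194,Z{\left(-27,-23 \right)} \right)} - 2711871 = \left(612 - 55522 - -1250118\right) - 2711871 = \left(612 - 55522 + 1250118\right) - 2711871 = 1195208 - 2711871 = -1516663$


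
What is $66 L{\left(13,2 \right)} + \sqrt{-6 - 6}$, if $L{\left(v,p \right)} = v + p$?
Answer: $990 + 2 i \sqrt{3} \approx 990.0 + 3.4641 i$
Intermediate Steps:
$L{\left(v,p \right)} = p + v$
$66 L{\left(13,2 \right)} + \sqrt{-6 - 6} = 66 \left(2 + 13\right) + \sqrt{-6 - 6} = 66 \cdot 15 + \sqrt{-12} = 990 + 2 i \sqrt{3}$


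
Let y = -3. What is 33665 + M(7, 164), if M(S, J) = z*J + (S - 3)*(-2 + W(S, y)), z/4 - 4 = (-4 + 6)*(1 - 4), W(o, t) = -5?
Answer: 32325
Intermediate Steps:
z = -8 (z = 16 + 4*((-4 + 6)*(1 - 4)) = 16 + 4*(2*(-3)) = 16 + 4*(-6) = 16 - 24 = -8)
M(S, J) = 21 - 8*J - 7*S (M(S, J) = -8*J + (S - 3)*(-2 - 5) = -8*J + (-3 + S)*(-7) = -8*J + (21 - 7*S) = 21 - 8*J - 7*S)
33665 + M(7, 164) = 33665 + (21 - 8*164 - 7*7) = 33665 + (21 - 1312 - 49) = 33665 - 1340 = 32325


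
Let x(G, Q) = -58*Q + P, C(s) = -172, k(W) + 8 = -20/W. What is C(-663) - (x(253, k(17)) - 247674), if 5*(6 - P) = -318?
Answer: 20986514/85 ≈ 2.4690e+5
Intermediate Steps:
P = 348/5 (P = 6 - ⅕*(-318) = 6 + 318/5 = 348/5 ≈ 69.600)
k(W) = -8 - 20/W
x(G, Q) = 348/5 - 58*Q (x(G, Q) = -58*Q + 348/5 = 348/5 - 58*Q)
C(-663) - (x(253, k(17)) - 247674) = -172 - ((348/5 - 58*(-8 - 20/17)) - 247674) = -172 - ((348/5 - 58*(-156/17)) - 247674) = -172 - ((348/5 + 9048/17) - 247674) = -172 - (51156/85 - 247674) = -172 - 1*(-21001134/85) = -172 + 21001134/85 = 20986514/85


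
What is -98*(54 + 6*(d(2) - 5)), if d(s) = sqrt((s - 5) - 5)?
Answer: -2352 - 1176*I*sqrt(2) ≈ -2352.0 - 1663.1*I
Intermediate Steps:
d(s) = sqrt(-10 + s) (d(s) = sqrt((-5 + s) - 5) = sqrt(-10 + s))
-98*(54 + 6*(d(2) - 5)) = -98*(54 + 6*(sqrt(-10 + 2) - 5)) = -98*(54 + 6*(sqrt(-8) - 5)) = -98*(54 + 6*(2*I*sqrt(2) - 5)) = -98*(54 + 6*(-5 + 2*I*sqrt(2))) = -98*(54 + (-30 + 12*I*sqrt(2))) = -98*(24 + 12*I*sqrt(2)) = -2352 - 1176*I*sqrt(2)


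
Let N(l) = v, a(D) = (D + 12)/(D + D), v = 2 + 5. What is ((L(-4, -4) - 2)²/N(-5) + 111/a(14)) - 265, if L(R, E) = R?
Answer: -12769/91 ≈ -140.32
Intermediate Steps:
v = 7
a(D) = (12 + D)/(2*D) (a(D) = (12 + D)/((2*D)) = (12 + D)*(1/(2*D)) = (12 + D)/(2*D))
N(l) = 7
((L(-4, -4) - 2)²/N(-5) + 111/a(14)) - 265 = ((-4 - 2)²/7 + 111/(((½)*(12 + 14)/14))) - 265 = ((-6)²*(⅐) + 111/(((½)*(1/14)*26))) - 265 = (36*(⅐) + 111/(13/14)) - 265 = (36/7 + 111*(14/13)) - 265 = (36/7 + 1554/13) - 265 = 11346/91 - 265 = -12769/91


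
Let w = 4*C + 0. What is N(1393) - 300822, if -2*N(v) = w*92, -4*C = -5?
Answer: -301052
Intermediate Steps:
C = 5/4 (C = -¼*(-5) = 5/4 ≈ 1.2500)
w = 5 (w = 4*(5/4) + 0 = 5 + 0 = 5)
N(v) = -230 (N(v) = -5*92/2 = -½*460 = -230)
N(1393) - 300822 = -230 - 300822 = -301052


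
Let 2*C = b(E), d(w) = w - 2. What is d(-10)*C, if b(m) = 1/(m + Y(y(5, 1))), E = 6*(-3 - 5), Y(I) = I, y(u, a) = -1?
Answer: 6/49 ≈ 0.12245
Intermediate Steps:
E = -48 (E = 6*(-8) = -48)
b(m) = 1/(-1 + m) (b(m) = 1/(m - 1) = 1/(-1 + m))
d(w) = -2 + w
C = -1/98 (C = 1/(2*(-1 - 48)) = (1/2)/(-49) = (1/2)*(-1/49) = -1/98 ≈ -0.010204)
d(-10)*C = (-2 - 10)*(-1/98) = -12*(-1/98) = 6/49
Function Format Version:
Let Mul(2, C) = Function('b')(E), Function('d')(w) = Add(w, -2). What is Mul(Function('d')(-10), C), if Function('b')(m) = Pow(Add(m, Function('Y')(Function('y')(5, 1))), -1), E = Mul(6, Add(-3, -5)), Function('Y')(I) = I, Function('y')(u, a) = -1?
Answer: Rational(6, 49) ≈ 0.12245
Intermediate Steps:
E = -48 (E = Mul(6, -8) = -48)
Function('b')(m) = Pow(Add(-1, m), -1) (Function('b')(m) = Pow(Add(m, -1), -1) = Pow(Add(-1, m), -1))
Function('d')(w) = Add(-2, w)
C = Rational(-1, 98) (C = Mul(Rational(1, 2), Pow(Add(-1, -48), -1)) = Mul(Rational(1, 2), Pow(-49, -1)) = Mul(Rational(1, 2), Rational(-1, 49)) = Rational(-1, 98) ≈ -0.010204)
Mul(Function('d')(-10), C) = Mul(Add(-2, -10), Rational(-1, 98)) = Mul(-12, Rational(-1, 98)) = Rational(6, 49)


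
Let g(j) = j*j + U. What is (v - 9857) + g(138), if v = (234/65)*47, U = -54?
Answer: 46511/5 ≈ 9302.2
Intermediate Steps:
g(j) = -54 + j² (g(j) = j*j - 54 = j² - 54 = -54 + j²)
v = 846/5 (v = (234*(1/65))*47 = (18/5)*47 = 846/5 ≈ 169.20)
(v - 9857) + g(138) = (846/5 - 9857) + (-54 + 138²) = -48439/5 + (-54 + 19044) = -48439/5 + 18990 = 46511/5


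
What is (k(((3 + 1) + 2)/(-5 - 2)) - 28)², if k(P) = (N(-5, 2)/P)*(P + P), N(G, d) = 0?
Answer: 784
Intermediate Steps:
k(P) = 0 (k(P) = (0/P)*(P + P) = 0*(2*P) = 0)
(k(((3 + 1) + 2)/(-5 - 2)) - 28)² = (0 - 28)² = (-28)² = 784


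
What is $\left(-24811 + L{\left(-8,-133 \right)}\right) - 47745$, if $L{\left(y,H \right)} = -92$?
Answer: $-72648$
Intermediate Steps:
$\left(-24811 + L{\left(-8,-133 \right)}\right) - 47745 = \left(-24811 - 92\right) - 47745 = -24903 - 47745 = -72648$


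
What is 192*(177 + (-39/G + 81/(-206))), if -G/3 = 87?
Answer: 101370400/2987 ≈ 33937.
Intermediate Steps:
G = -261 (G = -3*87 = -261)
192*(177 + (-39/G + 81/(-206))) = 192*(177 + (-39/(-261) + 81/(-206))) = 192*(177 + (-39*(-1/261) + 81*(-1/206))) = 192*(177 + (13/87 - 81/206)) = 192*(177 - 4369/17922) = 192*(3167825/17922) = 101370400/2987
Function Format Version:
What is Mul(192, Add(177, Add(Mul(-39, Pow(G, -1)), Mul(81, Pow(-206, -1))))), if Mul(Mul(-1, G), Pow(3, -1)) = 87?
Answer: Rational(101370400, 2987) ≈ 33937.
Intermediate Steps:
G = -261 (G = Mul(-3, 87) = -261)
Mul(192, Add(177, Add(Mul(-39, Pow(G, -1)), Mul(81, Pow(-206, -1))))) = Mul(192, Add(177, Add(Mul(-39, Pow(-261, -1)), Mul(81, Pow(-206, -1))))) = Mul(192, Add(177, Add(Mul(-39, Rational(-1, 261)), Mul(81, Rational(-1, 206))))) = Mul(192, Add(177, Add(Rational(13, 87), Rational(-81, 206)))) = Mul(192, Add(177, Rational(-4369, 17922))) = Mul(192, Rational(3167825, 17922)) = Rational(101370400, 2987)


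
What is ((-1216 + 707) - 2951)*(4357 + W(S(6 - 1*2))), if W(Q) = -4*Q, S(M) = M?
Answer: -15019860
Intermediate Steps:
((-1216 + 707) - 2951)*(4357 + W(S(6 - 1*2))) = ((-1216 + 707) - 2951)*(4357 - 4*(6 - 1*2)) = (-509 - 2951)*(4357 - 4*(6 - 2)) = -3460*(4357 - 4*4) = -3460*(4357 - 16) = -3460*4341 = -15019860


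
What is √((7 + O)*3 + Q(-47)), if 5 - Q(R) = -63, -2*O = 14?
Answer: 2*√17 ≈ 8.2462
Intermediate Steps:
O = -7 (O = -½*14 = -7)
Q(R) = 68 (Q(R) = 5 - 1*(-63) = 5 + 63 = 68)
√((7 + O)*3 + Q(-47)) = √((7 - 7)*3 + 68) = √(0*3 + 68) = √(0 + 68) = √68 = 2*√17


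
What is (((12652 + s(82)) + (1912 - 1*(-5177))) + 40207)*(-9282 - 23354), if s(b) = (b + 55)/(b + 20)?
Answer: -99781844894/51 ≈ -1.9565e+9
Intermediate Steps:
s(b) = (55 + b)/(20 + b)
(((12652 + s(82)) + (1912 - 1*(-5177))) + 40207)*(-9282 - 23354) = (((12652 + (55 + 82)/(20 + 82)) + (1912 - 1*(-5177))) + 40207)*(-9282 - 23354) = (((12652 + 137/102) + (1912 + 5177)) + 40207)*(-32636) = (((12652 + (1/102)*137) + 7089) + 40207)*(-32636) = (((12652 + 137/102) + 7089) + 40207)*(-32636) = ((1290641/102 + 7089) + 40207)*(-32636) = (2013719/102 + 40207)*(-32636) = (6114833/102)*(-32636) = -99781844894/51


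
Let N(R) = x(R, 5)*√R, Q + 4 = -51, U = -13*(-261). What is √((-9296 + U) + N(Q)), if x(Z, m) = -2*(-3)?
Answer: √(-5903 + 6*I*√55) ≈ 0.2896 + 76.832*I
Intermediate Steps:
U = 3393
x(Z, m) = 6
Q = -55 (Q = -4 - 51 = -55)
N(R) = 6*√R
√((-9296 + U) + N(Q)) = √((-9296 + 3393) + 6*√(-55)) = √(-5903 + 6*(I*√55)) = √(-5903 + 6*I*√55)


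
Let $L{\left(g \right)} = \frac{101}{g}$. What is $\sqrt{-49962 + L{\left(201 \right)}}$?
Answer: $\frac{i \sqrt{2018494461}}{201} \approx 223.52 i$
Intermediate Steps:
$\sqrt{-49962 + L{\left(201 \right)}} = \sqrt{-49962 + \frac{101}{201}} = \sqrt{- \frac{10042261}{201}} = \frac{i \sqrt{2018494461}}{201}$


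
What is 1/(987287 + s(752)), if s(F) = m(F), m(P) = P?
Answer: 1/988039 ≈ 1.0121e-6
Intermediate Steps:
s(F) = F
1/(987287 + s(752)) = 1/(987287 + 752) = 1/988039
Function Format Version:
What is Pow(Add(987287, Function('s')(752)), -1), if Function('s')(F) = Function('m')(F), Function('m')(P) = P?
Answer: Rational(1, 988039) ≈ 1.0121e-6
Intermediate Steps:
Function('s')(F) = F
Pow(Add(987287, Function('s')(752)), -1) = Pow(Add(987287, 752), -1) = Pow(988039, -1) = Rational(1, 988039)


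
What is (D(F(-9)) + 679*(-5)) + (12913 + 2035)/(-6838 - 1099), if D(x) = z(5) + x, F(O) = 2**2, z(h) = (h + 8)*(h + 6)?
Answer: -25794324/7937 ≈ -3249.9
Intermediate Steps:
z(h) = (6 + h)*(8 + h) (z(h) = (8 + h)*(6 + h) = (6 + h)*(8 + h))
F(O) = 4
D(x) = 143 + x (D(x) = (48 + 5**2 + 14*5) + x = (48 + 25 + 70) + x = 143 + x)
(D(F(-9)) + 679*(-5)) + (12913 + 2035)/(-6838 - 1099) = ((143 + 4) + 679*(-5)) + (12913 + 2035)/(-6838 - 1099) = (147 - 3395) + 14948/(-7937) = -3248 + 14948*(-1/7937) = -3248 - 14948/7937 = -25794324/7937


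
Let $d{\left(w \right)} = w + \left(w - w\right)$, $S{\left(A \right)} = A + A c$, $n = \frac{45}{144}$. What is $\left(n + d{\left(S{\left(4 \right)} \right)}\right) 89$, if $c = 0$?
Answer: $\frac{6141}{16} \approx 383.81$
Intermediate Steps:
$n = \frac{5}{16}$ ($n = 45 \cdot \frac{1}{144} = \frac{5}{16} \approx 0.3125$)
$S{\left(A \right)} = A$ ($S{\left(A \right)} = A + A 0 = A + 0 = A$)
$d{\left(w \right)} = w$ ($d{\left(w \right)} = w + 0 = w$)
$\left(n + d{\left(S{\left(4 \right)} \right)}\right) 89 = \left(\frac{5}{16} + 4\right) 89 = \frac{69}{16} \cdot 89 = \frac{6141}{16}$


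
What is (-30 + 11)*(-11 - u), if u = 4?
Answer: 285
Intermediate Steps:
(-30 + 11)*(-11 - u) = (-30 + 11)*(-11 - 1*4) = -19*(-11 - 4) = -19*(-15) = 285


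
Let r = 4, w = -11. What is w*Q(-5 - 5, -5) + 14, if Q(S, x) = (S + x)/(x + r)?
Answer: -151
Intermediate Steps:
Q(S, x) = (S + x)/(4 + x) (Q(S, x) = (S + x)/(x + 4) = (S + x)/(4 + x))
w*Q(-5 - 5, -5) + 14 = -11*((-5 - 5) - 5)/(4 - 5) + 14 = -11*(-10 - 5)/(-1) + 14 = -(-11)*(-15) + 14 = -11*15 + 14 = -165 + 14 = -151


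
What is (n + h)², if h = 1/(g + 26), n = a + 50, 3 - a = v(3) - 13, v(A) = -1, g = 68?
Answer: 39677401/8836 ≈ 4490.4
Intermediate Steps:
a = 17 (a = 3 - (-1 - 13) = 3 - 1*(-14) = 3 + 14 = 17)
n = 67 (n = 17 + 50 = 67)
h = 1/94 (h = 1/(68 + 26) = 1/94 ≈ 0.010638)
(n + h)² = (67 + 1/94)² = (6299/94)² = 39677401/8836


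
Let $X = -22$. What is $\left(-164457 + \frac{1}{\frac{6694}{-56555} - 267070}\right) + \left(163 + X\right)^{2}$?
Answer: $- \frac{2183697669105899}{15104150544} \approx -1.4458 \cdot 10^{5}$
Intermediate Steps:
$\left(-164457 + \frac{1}{\frac{6694}{-56555} - 267070}\right) + \left(163 + X\right)^{2} = \left(-164457 + \frac{1}{\frac{6694}{-56555} - 267070}\right) + \left(163 - 22\right)^{2} = \left(-164457 + \frac{1}{6694 \left(- \frac{1}{56555}\right) - 267070}\right) + 141^{2} = \left(-164457 + \frac{1}{- \frac{6694}{56555} - 267070}\right) + 19881 = \left(-164457 + \frac{1}{- \frac{15104150544}{56555}}\right) + 19881 = \left(-164457 - \frac{56555}{15104150544}\right) + 19881 = - \frac{2483983286071163}{15104150544} + 19881 = - \frac{2183697669105899}{15104150544}$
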